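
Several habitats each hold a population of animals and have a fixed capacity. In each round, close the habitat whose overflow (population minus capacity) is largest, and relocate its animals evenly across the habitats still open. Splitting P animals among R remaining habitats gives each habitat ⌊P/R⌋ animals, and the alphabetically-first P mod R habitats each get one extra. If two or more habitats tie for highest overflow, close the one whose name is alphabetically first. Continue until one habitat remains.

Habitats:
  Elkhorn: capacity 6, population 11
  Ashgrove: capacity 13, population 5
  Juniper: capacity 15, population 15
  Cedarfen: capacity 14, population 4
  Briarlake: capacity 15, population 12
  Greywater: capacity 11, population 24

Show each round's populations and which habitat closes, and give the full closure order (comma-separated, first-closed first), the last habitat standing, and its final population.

Round 1: Ashgrove=5 Briarlake=12 Cedarfen=4 Elkhorn=11 Greywater=24 Juniper=15 → close Greywater (overflow 13)
  24÷5 = 4 each, +1 to first 4
Round 2: Ashgrove=10 Briarlake=17 Cedarfen=9 Elkhorn=16 Juniper=19 → close Elkhorn (overflow 10)
  16÷4 = 4 each, +1 to first 0
Round 3: Ashgrove=14 Briarlake=21 Cedarfen=13 Juniper=23 → close Juniper (overflow 8)
  23÷3 = 7 each, +1 to first 2
Round 4: Ashgrove=22 Briarlake=29 Cedarfen=20 → close Briarlake (overflow 14)
  29÷2 = 14 each, +1 to first 1
Round 5: Ashgrove=37 Cedarfen=34 → close Ashgrove (overflow 24)
  37÷1 = 37 each, +1 to first 0

Closure order: Greywater, Elkhorn, Juniper, Briarlake, Ashgrove
Last habitat: Cedarfen with 71 animals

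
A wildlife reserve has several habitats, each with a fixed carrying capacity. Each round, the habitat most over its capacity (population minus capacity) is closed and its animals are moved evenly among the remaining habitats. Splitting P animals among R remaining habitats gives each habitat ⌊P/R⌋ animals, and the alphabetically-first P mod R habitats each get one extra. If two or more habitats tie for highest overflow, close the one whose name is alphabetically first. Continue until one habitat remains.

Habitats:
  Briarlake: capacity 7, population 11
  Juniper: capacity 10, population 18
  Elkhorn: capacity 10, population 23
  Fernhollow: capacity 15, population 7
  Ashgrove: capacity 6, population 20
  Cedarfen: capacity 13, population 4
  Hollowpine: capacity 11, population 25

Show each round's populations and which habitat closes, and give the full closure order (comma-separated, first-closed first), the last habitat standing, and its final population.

Round 1: Ashgrove=20 Briarlake=11 Cedarfen=4 Elkhorn=23 Fernhollow=7 Hollowpine=25 Juniper=18 → close Ashgrove (overflow 14)
  20÷6 = 3 each, +1 to first 2
Round 2: Briarlake=15 Cedarfen=8 Elkhorn=26 Fernhollow=10 Hollowpine=28 Juniper=21 → close Hollowpine (overflow 17)
  28÷5 = 5 each, +1 to first 3
Round 3: Briarlake=21 Cedarfen=14 Elkhorn=32 Fernhollow=15 Juniper=26 → close Elkhorn (overflow 22)
  32÷4 = 8 each, +1 to first 0
Round 4: Briarlake=29 Cedarfen=22 Fernhollow=23 Juniper=34 → close Juniper (overflow 24)
  34÷3 = 11 each, +1 to first 1
Round 5: Briarlake=41 Cedarfen=33 Fernhollow=34 → close Briarlake (overflow 34)
  41÷2 = 20 each, +1 to first 1
Round 6: Cedarfen=54 Fernhollow=54 → close Cedarfen (overflow 41)
  54÷1 = 54 each, +1 to first 0

Closure order: Ashgrove, Hollowpine, Elkhorn, Juniper, Briarlake, Cedarfen
Last habitat: Fernhollow with 108 animals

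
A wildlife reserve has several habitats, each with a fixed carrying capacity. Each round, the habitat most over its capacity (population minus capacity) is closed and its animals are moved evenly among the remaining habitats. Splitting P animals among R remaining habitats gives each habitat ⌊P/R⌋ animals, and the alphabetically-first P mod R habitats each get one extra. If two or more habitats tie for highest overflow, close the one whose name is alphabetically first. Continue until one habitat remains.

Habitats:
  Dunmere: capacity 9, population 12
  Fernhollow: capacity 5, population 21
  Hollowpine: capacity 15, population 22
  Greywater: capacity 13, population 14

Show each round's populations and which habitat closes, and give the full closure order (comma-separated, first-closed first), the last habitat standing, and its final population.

Round 1: Dunmere=12 Fernhollow=21 Greywater=14 Hollowpine=22 → close Fernhollow (overflow 16)
  21÷3 = 7 each, +1 to first 0
Round 2: Dunmere=19 Greywater=21 Hollowpine=29 → close Hollowpine (overflow 14)
  29÷2 = 14 each, +1 to first 1
Round 3: Dunmere=34 Greywater=35 → close Dunmere (overflow 25)
  34÷1 = 34 each, +1 to first 0

Closure order: Fernhollow, Hollowpine, Dunmere
Last habitat: Greywater with 69 animals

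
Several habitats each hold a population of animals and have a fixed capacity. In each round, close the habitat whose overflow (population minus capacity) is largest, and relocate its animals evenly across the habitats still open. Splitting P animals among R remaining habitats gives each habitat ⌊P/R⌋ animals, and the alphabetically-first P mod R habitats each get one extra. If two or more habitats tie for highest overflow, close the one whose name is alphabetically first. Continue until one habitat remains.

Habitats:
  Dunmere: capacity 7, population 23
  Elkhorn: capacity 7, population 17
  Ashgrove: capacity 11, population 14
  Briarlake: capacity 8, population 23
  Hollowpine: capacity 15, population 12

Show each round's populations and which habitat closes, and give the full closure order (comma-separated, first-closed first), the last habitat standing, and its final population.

Round 1: Ashgrove=14 Briarlake=23 Dunmere=23 Elkhorn=17 Hollowpine=12 → close Dunmere (overflow 16)
  23÷4 = 5 each, +1 to first 3
Round 2: Ashgrove=20 Briarlake=29 Elkhorn=23 Hollowpine=17 → close Briarlake (overflow 21)
  29÷3 = 9 each, +1 to first 2
Round 3: Ashgrove=30 Elkhorn=33 Hollowpine=26 → close Elkhorn (overflow 26)
  33÷2 = 16 each, +1 to first 1
Round 4: Ashgrove=47 Hollowpine=42 → close Ashgrove (overflow 36)
  47÷1 = 47 each, +1 to first 0

Closure order: Dunmere, Briarlake, Elkhorn, Ashgrove
Last habitat: Hollowpine with 89 animals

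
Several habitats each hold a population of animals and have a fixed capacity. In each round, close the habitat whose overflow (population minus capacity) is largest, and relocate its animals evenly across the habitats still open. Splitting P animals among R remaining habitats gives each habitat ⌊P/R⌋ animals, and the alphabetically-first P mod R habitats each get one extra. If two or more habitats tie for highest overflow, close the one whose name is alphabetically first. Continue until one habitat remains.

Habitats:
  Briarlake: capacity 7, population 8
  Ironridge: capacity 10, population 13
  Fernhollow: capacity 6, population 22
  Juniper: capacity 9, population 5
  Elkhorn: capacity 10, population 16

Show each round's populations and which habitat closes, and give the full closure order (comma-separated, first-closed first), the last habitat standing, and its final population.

Closure order: Fernhollow, Elkhorn, Briarlake, Ironridge
Last habitat: Juniper with 64 animals

Round 1: Briarlake=8 Elkhorn=16 Fernhollow=22 Ironridge=13 Juniper=5 → close Fernhollow (overflow 16)
  22÷4 = 5 each, +1 to first 2
Round 2: Briarlake=14 Elkhorn=22 Ironridge=18 Juniper=10 → close Elkhorn (overflow 12)
  22÷3 = 7 each, +1 to first 1
Round 3: Briarlake=22 Ironridge=25 Juniper=17 → close Briarlake (overflow 15)
  22÷2 = 11 each, +1 to first 0
Round 4: Ironridge=36 Juniper=28 → close Ironridge (overflow 26)
  36÷1 = 36 each, +1 to first 0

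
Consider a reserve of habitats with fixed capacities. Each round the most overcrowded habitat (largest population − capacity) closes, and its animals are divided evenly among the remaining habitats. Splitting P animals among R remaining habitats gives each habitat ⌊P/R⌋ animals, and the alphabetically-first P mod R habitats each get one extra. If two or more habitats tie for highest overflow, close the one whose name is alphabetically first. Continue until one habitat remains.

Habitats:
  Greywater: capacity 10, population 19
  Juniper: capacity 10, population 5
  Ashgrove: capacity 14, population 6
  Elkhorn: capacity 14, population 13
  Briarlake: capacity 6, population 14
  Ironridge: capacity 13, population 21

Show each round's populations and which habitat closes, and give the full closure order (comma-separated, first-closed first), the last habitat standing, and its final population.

Closure order: Greywater, Briarlake, Ironridge, Elkhorn, Ashgrove
Last habitat: Juniper with 78 animals

Round 1: Ashgrove=6 Briarlake=14 Elkhorn=13 Greywater=19 Ironridge=21 Juniper=5 → close Greywater (overflow 9)
  19÷5 = 3 each, +1 to first 4
Round 2: Ashgrove=10 Briarlake=18 Elkhorn=17 Ironridge=25 Juniper=8 → close Briarlake (overflow 12)
  18÷4 = 4 each, +1 to first 2
Round 3: Ashgrove=15 Elkhorn=22 Ironridge=29 Juniper=12 → close Ironridge (overflow 16)
  29÷3 = 9 each, +1 to first 2
Round 4: Ashgrove=25 Elkhorn=32 Juniper=21 → close Elkhorn (overflow 18)
  32÷2 = 16 each, +1 to first 0
Round 5: Ashgrove=41 Juniper=37 → close Ashgrove (overflow 27)
  41÷1 = 41 each, +1 to first 0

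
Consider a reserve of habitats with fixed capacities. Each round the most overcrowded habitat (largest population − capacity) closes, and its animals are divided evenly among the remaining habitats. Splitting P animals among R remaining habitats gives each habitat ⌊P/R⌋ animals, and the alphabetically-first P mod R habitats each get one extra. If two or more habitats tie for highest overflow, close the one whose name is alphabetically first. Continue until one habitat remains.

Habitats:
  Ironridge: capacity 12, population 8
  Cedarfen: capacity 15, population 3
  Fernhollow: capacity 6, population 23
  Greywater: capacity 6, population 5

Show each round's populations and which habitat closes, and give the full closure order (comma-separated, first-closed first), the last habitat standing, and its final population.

Round 1: Cedarfen=3 Fernhollow=23 Greywater=5 Ironridge=8 → close Fernhollow (overflow 17)
  23÷3 = 7 each, +1 to first 2
Round 2: Cedarfen=11 Greywater=13 Ironridge=15 → close Greywater (overflow 7)
  13÷2 = 6 each, +1 to first 1
Round 3: Cedarfen=18 Ironridge=21 → close Ironridge (overflow 9)
  21÷1 = 21 each, +1 to first 0

Closure order: Fernhollow, Greywater, Ironridge
Last habitat: Cedarfen with 39 animals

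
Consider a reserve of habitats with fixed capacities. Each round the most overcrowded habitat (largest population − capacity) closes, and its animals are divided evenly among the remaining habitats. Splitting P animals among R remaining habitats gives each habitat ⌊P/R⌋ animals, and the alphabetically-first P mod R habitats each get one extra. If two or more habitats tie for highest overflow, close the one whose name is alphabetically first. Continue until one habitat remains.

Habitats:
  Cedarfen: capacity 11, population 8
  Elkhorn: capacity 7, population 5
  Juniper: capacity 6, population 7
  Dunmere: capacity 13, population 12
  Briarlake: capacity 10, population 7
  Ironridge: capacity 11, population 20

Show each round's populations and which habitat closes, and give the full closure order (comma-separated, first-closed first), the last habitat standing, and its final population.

Round 1: Briarlake=7 Cedarfen=8 Dunmere=12 Elkhorn=5 Ironridge=20 Juniper=7 → close Ironridge (overflow 9)
  20÷5 = 4 each, +1 to first 0
Round 2: Briarlake=11 Cedarfen=12 Dunmere=16 Elkhorn=9 Juniper=11 → close Juniper (overflow 5)
  11÷4 = 2 each, +1 to first 3
Round 3: Briarlake=14 Cedarfen=15 Dunmere=19 Elkhorn=11 → close Dunmere (overflow 6)
  19÷3 = 6 each, +1 to first 1
Round 4: Briarlake=21 Cedarfen=21 Elkhorn=17 → close Briarlake (overflow 11)
  21÷2 = 10 each, +1 to first 1
Round 5: Cedarfen=32 Elkhorn=27 → close Cedarfen (overflow 21)
  32÷1 = 32 each, +1 to first 0

Closure order: Ironridge, Juniper, Dunmere, Briarlake, Cedarfen
Last habitat: Elkhorn with 59 animals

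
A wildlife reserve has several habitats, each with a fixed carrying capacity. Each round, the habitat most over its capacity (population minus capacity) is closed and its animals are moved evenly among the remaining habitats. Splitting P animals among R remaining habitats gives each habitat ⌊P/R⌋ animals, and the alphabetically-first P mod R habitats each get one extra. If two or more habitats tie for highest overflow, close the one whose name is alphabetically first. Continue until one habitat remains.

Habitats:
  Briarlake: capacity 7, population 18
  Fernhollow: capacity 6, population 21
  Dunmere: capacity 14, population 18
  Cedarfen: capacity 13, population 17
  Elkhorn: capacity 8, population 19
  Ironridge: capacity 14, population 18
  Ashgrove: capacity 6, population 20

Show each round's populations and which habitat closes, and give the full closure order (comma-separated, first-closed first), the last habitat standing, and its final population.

Round 1: Ashgrove=20 Briarlake=18 Cedarfen=17 Dunmere=18 Elkhorn=19 Fernhollow=21 Ironridge=18 → close Fernhollow (overflow 15)
  21÷6 = 3 each, +1 to first 3
Round 2: Ashgrove=24 Briarlake=22 Cedarfen=21 Dunmere=21 Elkhorn=22 Ironridge=21 → close Ashgrove (overflow 18)
  24÷5 = 4 each, +1 to first 4
Round 3: Briarlake=27 Cedarfen=26 Dunmere=26 Elkhorn=27 Ironridge=25 → close Briarlake (overflow 20)
  27÷4 = 6 each, +1 to first 3
Round 4: Cedarfen=33 Dunmere=33 Elkhorn=34 Ironridge=31 → close Elkhorn (overflow 26)
  34÷3 = 11 each, +1 to first 1
Round 5: Cedarfen=45 Dunmere=44 Ironridge=42 → close Cedarfen (overflow 32)
  45÷2 = 22 each, +1 to first 1
Round 6: Dunmere=67 Ironridge=64 → close Dunmere (overflow 53)
  67÷1 = 67 each, +1 to first 0

Closure order: Fernhollow, Ashgrove, Briarlake, Elkhorn, Cedarfen, Dunmere
Last habitat: Ironridge with 131 animals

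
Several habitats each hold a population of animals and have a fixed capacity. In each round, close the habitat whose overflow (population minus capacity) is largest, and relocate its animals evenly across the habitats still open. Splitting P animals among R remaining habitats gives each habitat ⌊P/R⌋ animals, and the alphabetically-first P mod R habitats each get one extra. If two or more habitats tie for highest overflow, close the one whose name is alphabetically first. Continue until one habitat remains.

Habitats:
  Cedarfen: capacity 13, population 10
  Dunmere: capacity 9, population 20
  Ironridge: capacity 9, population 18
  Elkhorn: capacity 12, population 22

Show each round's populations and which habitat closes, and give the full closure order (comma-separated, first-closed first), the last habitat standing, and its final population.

Closure order: Dunmere, Elkhorn, Ironridge
Last habitat: Cedarfen with 70 animals

Round 1: Cedarfen=10 Dunmere=20 Elkhorn=22 Ironridge=18 → close Dunmere (overflow 11)
  20÷3 = 6 each, +1 to first 2
Round 2: Cedarfen=17 Elkhorn=29 Ironridge=24 → close Elkhorn (overflow 17)
  29÷2 = 14 each, +1 to first 1
Round 3: Cedarfen=32 Ironridge=38 → close Ironridge (overflow 29)
  38÷1 = 38 each, +1 to first 0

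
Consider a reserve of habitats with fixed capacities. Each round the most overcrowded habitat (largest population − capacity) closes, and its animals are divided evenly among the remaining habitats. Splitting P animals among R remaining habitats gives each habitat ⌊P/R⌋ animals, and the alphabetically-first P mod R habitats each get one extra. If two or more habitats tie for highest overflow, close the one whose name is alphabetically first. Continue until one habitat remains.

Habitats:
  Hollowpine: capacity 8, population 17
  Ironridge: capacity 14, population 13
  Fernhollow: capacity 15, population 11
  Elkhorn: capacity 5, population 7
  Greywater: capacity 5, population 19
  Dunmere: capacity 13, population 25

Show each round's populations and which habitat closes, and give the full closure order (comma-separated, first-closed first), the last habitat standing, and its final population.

Closure order: Greywater, Dunmere, Hollowpine, Elkhorn, Ironridge
Last habitat: Fernhollow with 92 animals

Round 1: Dunmere=25 Elkhorn=7 Fernhollow=11 Greywater=19 Hollowpine=17 Ironridge=13 → close Greywater (overflow 14)
  19÷5 = 3 each, +1 to first 4
Round 2: Dunmere=29 Elkhorn=11 Fernhollow=15 Hollowpine=21 Ironridge=16 → close Dunmere (overflow 16)
  29÷4 = 7 each, +1 to first 1
Round 3: Elkhorn=19 Fernhollow=22 Hollowpine=28 Ironridge=23 → close Hollowpine (overflow 20)
  28÷3 = 9 each, +1 to first 1
Round 4: Elkhorn=29 Fernhollow=31 Ironridge=32 → close Elkhorn (overflow 24)
  29÷2 = 14 each, +1 to first 1
Round 5: Fernhollow=46 Ironridge=46 → close Ironridge (overflow 32)
  46÷1 = 46 each, +1 to first 0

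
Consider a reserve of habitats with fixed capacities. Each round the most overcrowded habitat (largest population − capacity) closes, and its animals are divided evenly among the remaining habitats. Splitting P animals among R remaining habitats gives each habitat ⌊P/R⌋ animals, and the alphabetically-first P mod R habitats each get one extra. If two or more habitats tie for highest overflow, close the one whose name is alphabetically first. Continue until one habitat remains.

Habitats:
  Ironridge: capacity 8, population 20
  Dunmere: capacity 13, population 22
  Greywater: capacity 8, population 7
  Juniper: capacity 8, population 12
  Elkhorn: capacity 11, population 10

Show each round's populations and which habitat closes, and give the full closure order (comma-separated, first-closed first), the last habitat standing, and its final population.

Round 1: Dunmere=22 Elkhorn=10 Greywater=7 Ironridge=20 Juniper=12 → close Ironridge (overflow 12)
  20÷4 = 5 each, +1 to first 0
Round 2: Dunmere=27 Elkhorn=15 Greywater=12 Juniper=17 → close Dunmere (overflow 14)
  27÷3 = 9 each, +1 to first 0
Round 3: Elkhorn=24 Greywater=21 Juniper=26 → close Juniper (overflow 18)
  26÷2 = 13 each, +1 to first 0
Round 4: Elkhorn=37 Greywater=34 → close Elkhorn (overflow 26)
  37÷1 = 37 each, +1 to first 0

Closure order: Ironridge, Dunmere, Juniper, Elkhorn
Last habitat: Greywater with 71 animals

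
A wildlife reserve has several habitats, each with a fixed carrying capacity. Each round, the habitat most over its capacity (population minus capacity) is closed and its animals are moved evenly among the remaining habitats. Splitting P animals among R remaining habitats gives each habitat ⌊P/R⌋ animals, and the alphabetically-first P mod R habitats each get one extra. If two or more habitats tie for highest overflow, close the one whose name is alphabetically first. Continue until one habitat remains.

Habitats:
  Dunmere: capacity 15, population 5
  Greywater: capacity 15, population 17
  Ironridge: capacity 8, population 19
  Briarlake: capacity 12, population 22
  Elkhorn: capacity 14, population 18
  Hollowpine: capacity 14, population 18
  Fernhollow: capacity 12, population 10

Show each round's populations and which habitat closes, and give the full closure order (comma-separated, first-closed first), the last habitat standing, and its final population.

Round 1: Briarlake=22 Dunmere=5 Elkhorn=18 Fernhollow=10 Greywater=17 Hollowpine=18 Ironridge=19 → close Ironridge (overflow 11)
  19÷6 = 3 each, +1 to first 1
Round 2: Briarlake=26 Dunmere=8 Elkhorn=21 Fernhollow=13 Greywater=20 Hollowpine=21 → close Briarlake (overflow 14)
  26÷5 = 5 each, +1 to first 1
Round 3: Dunmere=14 Elkhorn=26 Fernhollow=18 Greywater=25 Hollowpine=26 → close Elkhorn (overflow 12)
  26÷4 = 6 each, +1 to first 2
Round 4: Dunmere=21 Fernhollow=25 Greywater=31 Hollowpine=32 → close Hollowpine (overflow 18)
  32÷3 = 10 each, +1 to first 2
Round 5: Dunmere=32 Fernhollow=36 Greywater=41 → close Greywater (overflow 26)
  41÷2 = 20 each, +1 to first 1
Round 6: Dunmere=53 Fernhollow=56 → close Fernhollow (overflow 44)
  56÷1 = 56 each, +1 to first 0

Closure order: Ironridge, Briarlake, Elkhorn, Hollowpine, Greywater, Fernhollow
Last habitat: Dunmere with 109 animals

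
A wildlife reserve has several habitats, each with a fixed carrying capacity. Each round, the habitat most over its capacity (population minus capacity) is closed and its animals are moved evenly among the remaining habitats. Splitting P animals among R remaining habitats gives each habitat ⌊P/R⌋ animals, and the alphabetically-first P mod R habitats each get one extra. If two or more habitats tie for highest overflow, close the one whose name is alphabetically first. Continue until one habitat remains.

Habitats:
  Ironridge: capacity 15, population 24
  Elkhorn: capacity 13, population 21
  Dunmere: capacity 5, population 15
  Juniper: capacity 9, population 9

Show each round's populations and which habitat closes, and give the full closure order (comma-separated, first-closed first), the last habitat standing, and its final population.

Closure order: Dunmere, Ironridge, Elkhorn
Last habitat: Juniper with 69 animals

Round 1: Dunmere=15 Elkhorn=21 Ironridge=24 Juniper=9 → close Dunmere (overflow 10)
  15÷3 = 5 each, +1 to first 0
Round 2: Elkhorn=26 Ironridge=29 Juniper=14 → close Ironridge (overflow 14)
  29÷2 = 14 each, +1 to first 1
Round 3: Elkhorn=41 Juniper=28 → close Elkhorn (overflow 28)
  41÷1 = 41 each, +1 to first 0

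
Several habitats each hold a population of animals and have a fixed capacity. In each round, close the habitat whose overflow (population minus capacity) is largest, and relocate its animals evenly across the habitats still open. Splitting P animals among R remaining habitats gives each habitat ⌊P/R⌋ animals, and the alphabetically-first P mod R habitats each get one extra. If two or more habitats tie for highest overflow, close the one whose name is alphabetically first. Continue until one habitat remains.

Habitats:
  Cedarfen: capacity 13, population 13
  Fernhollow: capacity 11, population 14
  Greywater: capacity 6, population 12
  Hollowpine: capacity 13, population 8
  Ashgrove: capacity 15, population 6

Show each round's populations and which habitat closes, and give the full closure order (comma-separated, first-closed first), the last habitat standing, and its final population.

Closure order: Greywater, Fernhollow, Cedarfen, Hollowpine
Last habitat: Ashgrove with 53 animals

Round 1: Ashgrove=6 Cedarfen=13 Fernhollow=14 Greywater=12 Hollowpine=8 → close Greywater (overflow 6)
  12÷4 = 3 each, +1 to first 0
Round 2: Ashgrove=9 Cedarfen=16 Fernhollow=17 Hollowpine=11 → close Fernhollow (overflow 6)
  17÷3 = 5 each, +1 to first 2
Round 3: Ashgrove=15 Cedarfen=22 Hollowpine=16 → close Cedarfen (overflow 9)
  22÷2 = 11 each, +1 to first 0
Round 4: Ashgrove=26 Hollowpine=27 → close Hollowpine (overflow 14)
  27÷1 = 27 each, +1 to first 0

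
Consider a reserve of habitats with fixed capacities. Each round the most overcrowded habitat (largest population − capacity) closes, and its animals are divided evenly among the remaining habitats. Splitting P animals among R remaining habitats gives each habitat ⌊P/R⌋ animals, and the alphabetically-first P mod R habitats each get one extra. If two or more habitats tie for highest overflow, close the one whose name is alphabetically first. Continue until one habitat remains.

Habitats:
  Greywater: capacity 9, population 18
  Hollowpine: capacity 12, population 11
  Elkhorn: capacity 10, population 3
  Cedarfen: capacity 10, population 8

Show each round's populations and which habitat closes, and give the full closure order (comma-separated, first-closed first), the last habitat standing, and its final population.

Closure order: Greywater, Hollowpine, Cedarfen
Last habitat: Elkhorn with 40 animals

Round 1: Cedarfen=8 Elkhorn=3 Greywater=18 Hollowpine=11 → close Greywater (overflow 9)
  18÷3 = 6 each, +1 to first 0
Round 2: Cedarfen=14 Elkhorn=9 Hollowpine=17 → close Hollowpine (overflow 5)
  17÷2 = 8 each, +1 to first 1
Round 3: Cedarfen=23 Elkhorn=17 → close Cedarfen (overflow 13)
  23÷1 = 23 each, +1 to first 0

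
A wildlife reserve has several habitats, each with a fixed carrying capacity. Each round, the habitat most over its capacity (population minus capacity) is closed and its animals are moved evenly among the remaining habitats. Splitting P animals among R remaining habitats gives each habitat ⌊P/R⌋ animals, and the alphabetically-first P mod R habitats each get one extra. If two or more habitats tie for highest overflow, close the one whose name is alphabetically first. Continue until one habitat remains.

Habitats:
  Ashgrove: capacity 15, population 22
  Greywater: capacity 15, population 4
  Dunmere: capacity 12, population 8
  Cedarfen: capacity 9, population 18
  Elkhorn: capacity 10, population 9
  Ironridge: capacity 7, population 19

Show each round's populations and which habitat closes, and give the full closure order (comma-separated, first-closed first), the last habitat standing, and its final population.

Round 1: Ashgrove=22 Cedarfen=18 Dunmere=8 Elkhorn=9 Greywater=4 Ironridge=19 → close Ironridge (overflow 12)
  19÷5 = 3 each, +1 to first 4
Round 2: Ashgrove=26 Cedarfen=22 Dunmere=12 Elkhorn=13 Greywater=7 → close Cedarfen (overflow 13)
  22÷4 = 5 each, +1 to first 2
Round 3: Ashgrove=32 Dunmere=18 Elkhorn=18 Greywater=12 → close Ashgrove (overflow 17)
  32÷3 = 10 each, +1 to first 2
Round 4: Dunmere=29 Elkhorn=29 Greywater=22 → close Elkhorn (overflow 19)
  29÷2 = 14 each, +1 to first 1
Round 5: Dunmere=44 Greywater=36 → close Dunmere (overflow 32)
  44÷1 = 44 each, +1 to first 0

Closure order: Ironridge, Cedarfen, Ashgrove, Elkhorn, Dunmere
Last habitat: Greywater with 80 animals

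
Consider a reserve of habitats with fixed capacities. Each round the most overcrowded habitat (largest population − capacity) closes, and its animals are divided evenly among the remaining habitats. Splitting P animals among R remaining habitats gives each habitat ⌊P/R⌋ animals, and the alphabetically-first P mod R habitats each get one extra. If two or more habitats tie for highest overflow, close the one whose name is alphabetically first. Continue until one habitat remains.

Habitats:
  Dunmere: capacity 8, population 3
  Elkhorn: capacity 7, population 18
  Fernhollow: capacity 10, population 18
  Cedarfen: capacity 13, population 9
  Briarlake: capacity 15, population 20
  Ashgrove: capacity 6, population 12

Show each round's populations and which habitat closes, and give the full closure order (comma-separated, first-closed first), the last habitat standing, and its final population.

Round 1: Ashgrove=12 Briarlake=20 Cedarfen=9 Dunmere=3 Elkhorn=18 Fernhollow=18 → close Elkhorn (overflow 11)
  18÷5 = 3 each, +1 to first 3
Round 2: Ashgrove=16 Briarlake=24 Cedarfen=13 Dunmere=6 Fernhollow=21 → close Fernhollow (overflow 11)
  21÷4 = 5 each, +1 to first 1
Round 3: Ashgrove=22 Briarlake=29 Cedarfen=18 Dunmere=11 → close Ashgrove (overflow 16)
  22÷3 = 7 each, +1 to first 1
Round 4: Briarlake=37 Cedarfen=25 Dunmere=18 → close Briarlake (overflow 22)
  37÷2 = 18 each, +1 to first 1
Round 5: Cedarfen=44 Dunmere=36 → close Cedarfen (overflow 31)
  44÷1 = 44 each, +1 to first 0

Closure order: Elkhorn, Fernhollow, Ashgrove, Briarlake, Cedarfen
Last habitat: Dunmere with 80 animals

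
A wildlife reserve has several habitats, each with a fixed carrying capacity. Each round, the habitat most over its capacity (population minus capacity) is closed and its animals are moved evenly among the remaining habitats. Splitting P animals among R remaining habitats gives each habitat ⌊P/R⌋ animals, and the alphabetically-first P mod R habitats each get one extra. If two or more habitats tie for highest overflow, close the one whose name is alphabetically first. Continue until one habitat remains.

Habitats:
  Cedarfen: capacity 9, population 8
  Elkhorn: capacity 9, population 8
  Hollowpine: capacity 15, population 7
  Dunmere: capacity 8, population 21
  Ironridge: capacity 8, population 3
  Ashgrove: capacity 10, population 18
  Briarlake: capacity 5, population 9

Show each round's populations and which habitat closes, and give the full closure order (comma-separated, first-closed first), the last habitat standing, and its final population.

Closure order: Dunmere, Ashgrove, Briarlake, Cedarfen, Elkhorn, Ironridge
Last habitat: Hollowpine with 74 animals

Round 1: Ashgrove=18 Briarlake=9 Cedarfen=8 Dunmere=21 Elkhorn=8 Hollowpine=7 Ironridge=3 → close Dunmere (overflow 13)
  21÷6 = 3 each, +1 to first 3
Round 2: Ashgrove=22 Briarlake=13 Cedarfen=12 Elkhorn=11 Hollowpine=10 Ironridge=6 → close Ashgrove (overflow 12)
  22÷5 = 4 each, +1 to first 2
Round 3: Briarlake=18 Cedarfen=17 Elkhorn=15 Hollowpine=14 Ironridge=10 → close Briarlake (overflow 13)
  18÷4 = 4 each, +1 to first 2
Round 4: Cedarfen=22 Elkhorn=20 Hollowpine=18 Ironridge=14 → close Cedarfen (overflow 13)
  22÷3 = 7 each, +1 to first 1
Round 5: Elkhorn=28 Hollowpine=25 Ironridge=21 → close Elkhorn (overflow 19)
  28÷2 = 14 each, +1 to first 0
Round 6: Hollowpine=39 Ironridge=35 → close Ironridge (overflow 27)
  35÷1 = 35 each, +1 to first 0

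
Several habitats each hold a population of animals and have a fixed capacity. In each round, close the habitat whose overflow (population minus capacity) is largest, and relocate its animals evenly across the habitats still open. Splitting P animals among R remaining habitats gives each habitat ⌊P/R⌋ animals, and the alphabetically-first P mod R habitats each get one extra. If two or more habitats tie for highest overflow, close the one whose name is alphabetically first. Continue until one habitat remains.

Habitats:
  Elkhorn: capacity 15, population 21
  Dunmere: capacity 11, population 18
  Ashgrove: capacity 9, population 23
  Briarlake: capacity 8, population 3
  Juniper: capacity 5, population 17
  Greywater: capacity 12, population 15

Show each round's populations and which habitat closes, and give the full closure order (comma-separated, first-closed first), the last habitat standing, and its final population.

Round 1: Ashgrove=23 Briarlake=3 Dunmere=18 Elkhorn=21 Greywater=15 Juniper=17 → close Ashgrove (overflow 14)
  23÷5 = 4 each, +1 to first 3
Round 2: Briarlake=8 Dunmere=23 Elkhorn=26 Greywater=19 Juniper=21 → close Juniper (overflow 16)
  21÷4 = 5 each, +1 to first 1
Round 3: Briarlake=14 Dunmere=28 Elkhorn=31 Greywater=24 → close Dunmere (overflow 17)
  28÷3 = 9 each, +1 to first 1
Round 4: Briarlake=24 Elkhorn=40 Greywater=33 → close Elkhorn (overflow 25)
  40÷2 = 20 each, +1 to first 0
Round 5: Briarlake=44 Greywater=53 → close Greywater (overflow 41)
  53÷1 = 53 each, +1 to first 0

Closure order: Ashgrove, Juniper, Dunmere, Elkhorn, Greywater
Last habitat: Briarlake with 97 animals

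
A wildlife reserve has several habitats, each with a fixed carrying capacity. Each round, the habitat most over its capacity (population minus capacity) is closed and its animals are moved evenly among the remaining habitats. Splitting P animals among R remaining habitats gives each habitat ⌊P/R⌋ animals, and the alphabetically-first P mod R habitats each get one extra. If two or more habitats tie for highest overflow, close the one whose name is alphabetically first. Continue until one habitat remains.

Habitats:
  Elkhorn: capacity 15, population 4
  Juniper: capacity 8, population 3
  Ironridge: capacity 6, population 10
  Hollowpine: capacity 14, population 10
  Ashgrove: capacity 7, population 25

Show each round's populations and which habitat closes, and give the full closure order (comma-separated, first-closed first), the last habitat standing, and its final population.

Closure order: Ashgrove, Ironridge, Hollowpine, Juniper
Last habitat: Elkhorn with 52 animals

Round 1: Ashgrove=25 Elkhorn=4 Hollowpine=10 Ironridge=10 Juniper=3 → close Ashgrove (overflow 18)
  25÷4 = 6 each, +1 to first 1
Round 2: Elkhorn=11 Hollowpine=16 Ironridge=16 Juniper=9 → close Ironridge (overflow 10)
  16÷3 = 5 each, +1 to first 1
Round 3: Elkhorn=17 Hollowpine=21 Juniper=14 → close Hollowpine (overflow 7)
  21÷2 = 10 each, +1 to first 1
Round 4: Elkhorn=28 Juniper=24 → close Juniper (overflow 16)
  24÷1 = 24 each, +1 to first 0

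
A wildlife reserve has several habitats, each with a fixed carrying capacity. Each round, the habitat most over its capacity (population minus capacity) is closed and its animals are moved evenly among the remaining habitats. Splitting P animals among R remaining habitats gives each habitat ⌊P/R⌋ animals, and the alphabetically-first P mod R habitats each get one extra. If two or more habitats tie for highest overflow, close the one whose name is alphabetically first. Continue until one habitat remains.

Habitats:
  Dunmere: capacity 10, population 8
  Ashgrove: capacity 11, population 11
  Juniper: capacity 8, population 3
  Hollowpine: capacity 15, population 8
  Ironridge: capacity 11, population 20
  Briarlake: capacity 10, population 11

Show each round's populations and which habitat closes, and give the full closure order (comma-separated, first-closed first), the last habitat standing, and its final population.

Round 1: Ashgrove=11 Briarlake=11 Dunmere=8 Hollowpine=8 Ironridge=20 Juniper=3 → close Ironridge (overflow 9)
  20÷5 = 4 each, +1 to first 0
Round 2: Ashgrove=15 Briarlake=15 Dunmere=12 Hollowpine=12 Juniper=7 → close Briarlake (overflow 5)
  15÷4 = 3 each, +1 to first 3
Round 3: Ashgrove=19 Dunmere=16 Hollowpine=16 Juniper=10 → close Ashgrove (overflow 8)
  19÷3 = 6 each, +1 to first 1
Round 4: Dunmere=23 Hollowpine=22 Juniper=16 → close Dunmere (overflow 13)
  23÷2 = 11 each, +1 to first 1
Round 5: Hollowpine=34 Juniper=27 → close Hollowpine (overflow 19)
  34÷1 = 34 each, +1 to first 0

Closure order: Ironridge, Briarlake, Ashgrove, Dunmere, Hollowpine
Last habitat: Juniper with 61 animals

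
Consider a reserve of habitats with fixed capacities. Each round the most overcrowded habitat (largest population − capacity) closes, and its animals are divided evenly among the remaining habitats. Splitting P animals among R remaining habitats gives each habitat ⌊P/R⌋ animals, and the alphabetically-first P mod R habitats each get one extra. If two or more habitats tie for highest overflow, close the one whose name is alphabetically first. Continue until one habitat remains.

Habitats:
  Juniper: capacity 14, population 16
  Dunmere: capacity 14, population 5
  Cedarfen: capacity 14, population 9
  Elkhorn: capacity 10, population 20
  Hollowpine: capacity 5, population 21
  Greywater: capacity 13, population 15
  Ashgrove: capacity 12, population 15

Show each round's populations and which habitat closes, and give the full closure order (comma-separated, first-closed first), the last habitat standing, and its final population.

Closure order: Hollowpine, Elkhorn, Ashgrove, Greywater, Juniper, Cedarfen
Last habitat: Dunmere with 101 animals

Round 1: Ashgrove=15 Cedarfen=9 Dunmere=5 Elkhorn=20 Greywater=15 Hollowpine=21 Juniper=16 → close Hollowpine (overflow 16)
  21÷6 = 3 each, +1 to first 3
Round 2: Ashgrove=19 Cedarfen=13 Dunmere=9 Elkhorn=23 Greywater=18 Juniper=19 → close Elkhorn (overflow 13)
  23÷5 = 4 each, +1 to first 3
Round 3: Ashgrove=24 Cedarfen=18 Dunmere=14 Greywater=22 Juniper=23 → close Ashgrove (overflow 12)
  24÷4 = 6 each, +1 to first 0
Round 4: Cedarfen=24 Dunmere=20 Greywater=28 Juniper=29 → close Greywater (overflow 15)
  28÷3 = 9 each, +1 to first 1
Round 5: Cedarfen=34 Dunmere=29 Juniper=38 → close Juniper (overflow 24)
  38÷2 = 19 each, +1 to first 0
Round 6: Cedarfen=53 Dunmere=48 → close Cedarfen (overflow 39)
  53÷1 = 53 each, +1 to first 0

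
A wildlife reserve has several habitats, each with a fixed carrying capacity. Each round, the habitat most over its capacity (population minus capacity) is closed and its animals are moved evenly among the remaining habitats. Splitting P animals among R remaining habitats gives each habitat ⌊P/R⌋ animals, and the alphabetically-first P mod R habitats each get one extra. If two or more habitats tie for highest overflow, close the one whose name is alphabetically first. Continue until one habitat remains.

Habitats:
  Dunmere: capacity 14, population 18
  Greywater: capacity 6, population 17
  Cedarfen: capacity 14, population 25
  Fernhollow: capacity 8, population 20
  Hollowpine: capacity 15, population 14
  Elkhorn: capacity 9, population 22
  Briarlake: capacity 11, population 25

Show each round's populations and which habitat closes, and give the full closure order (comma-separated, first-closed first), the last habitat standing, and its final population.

Round 1: Briarlake=25 Cedarfen=25 Dunmere=18 Elkhorn=22 Fernhollow=20 Greywater=17 Hollowpine=14 → close Briarlake (overflow 14)
  25÷6 = 4 each, +1 to first 1
Round 2: Cedarfen=30 Dunmere=22 Elkhorn=26 Fernhollow=24 Greywater=21 Hollowpine=18 → close Elkhorn (overflow 17)
  26÷5 = 5 each, +1 to first 1
Round 3: Cedarfen=36 Dunmere=27 Fernhollow=29 Greywater=26 Hollowpine=23 → close Cedarfen (overflow 22)
  36÷4 = 9 each, +1 to first 0
Round 4: Dunmere=36 Fernhollow=38 Greywater=35 Hollowpine=32 → close Fernhollow (overflow 30)
  38÷3 = 12 each, +1 to first 2
Round 5: Dunmere=49 Greywater=48 Hollowpine=44 → close Greywater (overflow 42)
  48÷2 = 24 each, +1 to first 0
Round 6: Dunmere=73 Hollowpine=68 → close Dunmere (overflow 59)
  73÷1 = 73 each, +1 to first 0

Closure order: Briarlake, Elkhorn, Cedarfen, Fernhollow, Greywater, Dunmere
Last habitat: Hollowpine with 141 animals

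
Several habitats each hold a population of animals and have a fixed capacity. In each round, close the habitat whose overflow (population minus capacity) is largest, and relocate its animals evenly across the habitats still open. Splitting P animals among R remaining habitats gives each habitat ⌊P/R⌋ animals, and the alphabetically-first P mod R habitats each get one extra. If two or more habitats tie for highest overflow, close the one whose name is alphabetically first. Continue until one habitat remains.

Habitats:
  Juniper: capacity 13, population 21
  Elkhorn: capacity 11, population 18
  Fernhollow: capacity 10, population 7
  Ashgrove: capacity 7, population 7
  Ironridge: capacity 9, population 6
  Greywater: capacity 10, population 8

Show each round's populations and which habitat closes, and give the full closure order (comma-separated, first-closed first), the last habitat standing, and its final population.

Round 1: Ashgrove=7 Elkhorn=18 Fernhollow=7 Greywater=8 Ironridge=6 Juniper=21 → close Juniper (overflow 8)
  21÷5 = 4 each, +1 to first 1
Round 2: Ashgrove=12 Elkhorn=22 Fernhollow=11 Greywater=12 Ironridge=10 → close Elkhorn (overflow 11)
  22÷4 = 5 each, +1 to first 2
Round 3: Ashgrove=18 Fernhollow=17 Greywater=17 Ironridge=15 → close Ashgrove (overflow 11)
  18÷3 = 6 each, +1 to first 0
Round 4: Fernhollow=23 Greywater=23 Ironridge=21 → close Fernhollow (overflow 13)
  23÷2 = 11 each, +1 to first 1
Round 5: Greywater=35 Ironridge=32 → close Greywater (overflow 25)
  35÷1 = 35 each, +1 to first 0

Closure order: Juniper, Elkhorn, Ashgrove, Fernhollow, Greywater
Last habitat: Ironridge with 67 animals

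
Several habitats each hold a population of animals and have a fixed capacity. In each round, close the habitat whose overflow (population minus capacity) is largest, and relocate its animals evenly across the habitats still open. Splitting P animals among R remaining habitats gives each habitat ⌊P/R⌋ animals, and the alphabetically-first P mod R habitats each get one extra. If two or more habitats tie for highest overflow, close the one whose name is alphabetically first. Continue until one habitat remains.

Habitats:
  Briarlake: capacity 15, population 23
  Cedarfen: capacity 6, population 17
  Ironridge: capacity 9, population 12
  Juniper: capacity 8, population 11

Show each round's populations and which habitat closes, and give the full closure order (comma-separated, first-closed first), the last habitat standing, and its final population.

Closure order: Cedarfen, Briarlake, Ironridge
Last habitat: Juniper with 63 animals

Round 1: Briarlake=23 Cedarfen=17 Ironridge=12 Juniper=11 → close Cedarfen (overflow 11)
  17÷3 = 5 each, +1 to first 2
Round 2: Briarlake=29 Ironridge=18 Juniper=16 → close Briarlake (overflow 14)
  29÷2 = 14 each, +1 to first 1
Round 3: Ironridge=33 Juniper=30 → close Ironridge (overflow 24)
  33÷1 = 33 each, +1 to first 0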